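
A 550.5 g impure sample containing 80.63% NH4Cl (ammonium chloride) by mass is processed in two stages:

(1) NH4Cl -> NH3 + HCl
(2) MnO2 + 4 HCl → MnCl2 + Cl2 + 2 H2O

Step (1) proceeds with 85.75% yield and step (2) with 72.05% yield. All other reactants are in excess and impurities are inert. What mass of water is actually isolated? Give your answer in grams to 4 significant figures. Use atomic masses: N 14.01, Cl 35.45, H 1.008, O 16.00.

Pure NH4Cl = 550.5 × 0.8063 = 443.87 g.
M(NH4Cl) = 14.01 + 4(1.008) + 35.45 = 53.492 g/mol.
M(H2O) = 2(1.008) + 16.00 = 18.016 g/mol.
n(NH4Cl) = 443.87 / 53.492 = 8.2978 mol.
Step 1 (NH4Cl:HCl = 1:1): theoretical n(HCl) = 8.2978 mol; at 85.75% yield, n(HCl) = 7.1154 mol.
Step 2 (HCl:H2O = 4:2): theoretical n(H2O) = 3.5577 mol, so theoretical mass = 3.5577 × 18.016 = 64.096 g.
At 72.05% yield, actual mass of H2O = 64.096 × 0.7205 = 46.181 g.

46.18 g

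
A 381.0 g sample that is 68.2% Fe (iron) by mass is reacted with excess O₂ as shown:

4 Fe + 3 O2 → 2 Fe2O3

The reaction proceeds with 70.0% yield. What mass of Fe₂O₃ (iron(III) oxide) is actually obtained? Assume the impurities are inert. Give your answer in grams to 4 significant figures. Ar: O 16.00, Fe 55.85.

260.1 g

Pure Fe available = 381.0 g × 0.682 = 259.84 g.
M(Fe) = 55.85 g/mol.
M(Fe2O3) = 2(55.85) + 3(16.00) = 159.70 g/mol.
n(Fe) = 259.84 g / 55.85 g/mol = 4.6525 mol.
From the equation the Fe:Fe2O3 mole ratio is 4:2, so n(Fe2O3) = 4.6525 × 2/4 = 2.3262 mol.
Mass of Fe2O3 = 2.3262 mol × 159.70 g/mol = 371.50 g.
Actual mass collected = 371.50 g × 0.700 = 260.05 g.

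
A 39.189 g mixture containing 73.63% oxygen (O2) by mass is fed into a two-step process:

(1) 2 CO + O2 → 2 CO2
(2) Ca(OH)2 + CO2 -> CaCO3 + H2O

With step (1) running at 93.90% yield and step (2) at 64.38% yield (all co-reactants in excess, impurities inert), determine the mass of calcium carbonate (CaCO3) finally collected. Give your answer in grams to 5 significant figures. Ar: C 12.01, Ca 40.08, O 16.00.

109.12 g

Pure O2 = 39.189 × 0.7363 = 28.8549 g.
M(O2) = 2(16.00) = 32.00 g/mol.
M(CaCO3) = 40.08 + 12.01 + 3(16.00) = 100.09 g/mol.
n(O2) = 28.8549 / 32.00 = 0.901714 mol.
Step 1 (O2:CO2 = 1:2): theoretical n(CO2) = 1.80343 mol; at 93.90% yield, n(CO2) = 1.69342 mol.
Step 2 (CO2:CaCO3 = 1:1): theoretical n(CaCO3) = 1.69342 mol, so theoretical mass = 1.69342 × 100.09 = 169.494 g.
At 64.38% yield, actual mass of CaCO3 = 169.494 × 0.6438 = 109.120 g.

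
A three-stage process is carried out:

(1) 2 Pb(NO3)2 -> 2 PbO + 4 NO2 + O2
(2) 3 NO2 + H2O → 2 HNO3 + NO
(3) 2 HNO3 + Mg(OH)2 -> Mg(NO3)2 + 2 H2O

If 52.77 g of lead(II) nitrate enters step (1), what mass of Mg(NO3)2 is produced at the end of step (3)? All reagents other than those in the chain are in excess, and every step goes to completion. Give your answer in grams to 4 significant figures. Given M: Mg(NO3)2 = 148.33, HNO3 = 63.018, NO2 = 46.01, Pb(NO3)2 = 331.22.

n(Pb(NO3)2) = 52.77 / 331.22 = 0.15932 mol.
Reaction (1): Pb(NO3)2→NO2 ratio 2:4 ⇒ n(NO2) = 0.31864 mol.
Reaction (2): NO2→HNO3 ratio 3:2 ⇒ n(HNO3) = 0.21243 mol.
Reaction (3): HNO3→Mg(NO3)2 ratio 2:1 ⇒ n(Mg(NO3)2) = 0.10621 mol.
Mass of Mg(NO3)2 = 0.10621 × 148.33 = 15.755 g.

15.75 g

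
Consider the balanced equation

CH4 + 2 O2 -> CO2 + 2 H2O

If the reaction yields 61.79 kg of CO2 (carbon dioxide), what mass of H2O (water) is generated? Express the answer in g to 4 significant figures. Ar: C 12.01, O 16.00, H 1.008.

50590 g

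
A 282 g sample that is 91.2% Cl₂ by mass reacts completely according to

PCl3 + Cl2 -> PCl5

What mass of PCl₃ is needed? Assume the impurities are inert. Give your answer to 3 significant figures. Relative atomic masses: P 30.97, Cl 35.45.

Mass of pure Cl2 = 282 g × 0.912 = 257.2 g.
M(Cl2) = 2(35.45) = 70.90 g/mol.
M(PCl3) = 30.97 + 3(35.45) = 137.32 g/mol.
n(Cl2) = 257.2 g / 70.90 g/mol = 3.627 mol.
From the equation the Cl2:PCl3 mole ratio is 1:1, so n(PCl3) = 3.627 × 1/1 = 3.627 mol.
Mass of PCl3 = 3.627 mol × 137.32 g/mol = 498.1 g.

498 g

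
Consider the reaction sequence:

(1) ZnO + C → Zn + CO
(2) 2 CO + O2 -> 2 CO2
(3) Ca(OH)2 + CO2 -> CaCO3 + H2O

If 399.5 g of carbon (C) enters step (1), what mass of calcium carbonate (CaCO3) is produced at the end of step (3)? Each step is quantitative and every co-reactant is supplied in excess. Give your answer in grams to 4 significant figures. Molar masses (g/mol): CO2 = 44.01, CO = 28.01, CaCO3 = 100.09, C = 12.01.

n(C) = 399.5 / 12.01 = 33.264 mol.
Reaction (1): C→CO ratio 1:1 ⇒ n(CO) = 33.264 mol.
Reaction (2): CO→CO2 ratio 2:2 ⇒ n(CO2) = 33.264 mol.
Reaction (3): CO2→CaCO3 ratio 1:1 ⇒ n(CaCO3) = 33.264 mol.
Mass of CaCO3 = 33.264 × 100.09 = 3329.4 g.

3329 g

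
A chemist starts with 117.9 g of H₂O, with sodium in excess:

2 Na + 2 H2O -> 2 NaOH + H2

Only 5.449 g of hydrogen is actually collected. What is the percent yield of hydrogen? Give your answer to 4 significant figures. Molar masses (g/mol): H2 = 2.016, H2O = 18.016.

82.60 %

n(H2O) = 117.90 g / 18.016 g/mol = 6.5442 mol.
From the equation the H2O:H2 mole ratio is 2:1, so n(H2) = 6.5442 × 1/2 = 3.2721 mol.
Mass of H2 = 3.2721 mol × 2.016 g/mol = 6.5965 g.
This is the theoretical yield. Percent yield = 5.449 g / 6.5965 g × 100% = 82.604%.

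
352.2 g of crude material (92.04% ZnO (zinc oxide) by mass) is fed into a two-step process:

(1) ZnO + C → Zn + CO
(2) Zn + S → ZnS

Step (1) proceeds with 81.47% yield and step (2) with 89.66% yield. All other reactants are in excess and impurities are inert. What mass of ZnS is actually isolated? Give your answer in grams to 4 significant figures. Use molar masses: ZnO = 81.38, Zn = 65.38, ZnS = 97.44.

Pure ZnO = 352.2 × 0.9204 = 324.16 g.
n(ZnO) = 324.16 / 81.38 = 3.9833 mol.
Step 1 (ZnO:Zn = 1:1): theoretical n(Zn) = 3.9833 mol; at 81.47% yield, n(Zn) = 3.2452 mol.
Step 2 (Zn:ZnS = 1:1): theoretical n(ZnS) = 3.2452 mol, so theoretical mass = 3.2452 × 97.44 = 316.22 g.
At 89.66% yield, actual mass of ZnS = 316.22 × 0.8966 = 283.52 g.

283.5 g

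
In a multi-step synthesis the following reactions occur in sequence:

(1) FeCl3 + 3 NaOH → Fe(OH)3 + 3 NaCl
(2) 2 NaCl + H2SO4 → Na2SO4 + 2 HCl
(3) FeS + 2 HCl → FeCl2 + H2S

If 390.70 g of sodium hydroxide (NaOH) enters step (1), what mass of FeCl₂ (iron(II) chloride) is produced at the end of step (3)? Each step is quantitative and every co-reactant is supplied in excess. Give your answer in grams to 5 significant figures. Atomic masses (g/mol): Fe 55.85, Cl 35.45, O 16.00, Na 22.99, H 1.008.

619.05 g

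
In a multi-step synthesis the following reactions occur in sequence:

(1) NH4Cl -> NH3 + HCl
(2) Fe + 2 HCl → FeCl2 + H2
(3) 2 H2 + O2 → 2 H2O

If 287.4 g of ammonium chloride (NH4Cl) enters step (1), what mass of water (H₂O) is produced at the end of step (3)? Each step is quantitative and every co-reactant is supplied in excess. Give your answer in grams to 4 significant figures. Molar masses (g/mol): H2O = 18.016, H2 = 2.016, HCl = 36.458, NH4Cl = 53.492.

n(NH4Cl) = 287.4 / 53.492 = 5.3728 mol.
Reaction (1): NH4Cl→HCl ratio 1:1 ⇒ n(HCl) = 5.3728 mol.
Reaction (2): HCl→H2 ratio 2:1 ⇒ n(H2) = 2.6864 mol.
Reaction (3): H2→H2O ratio 2:2 ⇒ n(H2O) = 2.6864 mol.
Mass of H2O = 2.6864 × 18.016 = 48.398 g.

48.40 g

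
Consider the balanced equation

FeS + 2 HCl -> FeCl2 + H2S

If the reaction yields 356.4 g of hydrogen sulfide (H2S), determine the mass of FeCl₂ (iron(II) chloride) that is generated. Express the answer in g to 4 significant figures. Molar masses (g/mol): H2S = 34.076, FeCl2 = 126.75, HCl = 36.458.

n(H2S) = 356.40 g / 34.076 g/mol = 10.459 mol.
From the equation the H2S:FeCl2 mole ratio is 1:1, so n(FeCl2) = 10.459 × 1/1 = 10.459 mol.
Mass of FeCl2 = 10.459 mol × 126.75 g/mol = 1325.7 g.

1326 g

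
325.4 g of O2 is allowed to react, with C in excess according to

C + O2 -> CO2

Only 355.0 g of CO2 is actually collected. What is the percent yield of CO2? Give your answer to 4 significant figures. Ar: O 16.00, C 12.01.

M(O2) = 2(16.00) = 32.00 g/mol.
M(CO2) = 12.01 + 2(16.00) = 44.01 g/mol.
n(O2) = 325.40 g / 32.00 g/mol = 10.169 mol.
From the equation the O2:CO2 mole ratio is 1:1, so n(CO2) = 10.169 × 1/1 = 10.169 mol.
Mass of CO2 = 10.169 mol × 44.01 g/mol = 447.53 g.
This is the theoretical yield. Percent yield = 355.0 g / 447.53 g × 100% = 79.325%.

79.32 %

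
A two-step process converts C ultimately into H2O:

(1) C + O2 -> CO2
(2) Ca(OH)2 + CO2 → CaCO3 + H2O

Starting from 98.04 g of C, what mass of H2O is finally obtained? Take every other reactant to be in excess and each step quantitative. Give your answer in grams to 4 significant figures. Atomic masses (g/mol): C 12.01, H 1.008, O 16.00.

M(C) = 12.01 g/mol.
M(H2O) = 2(1.008) + 16.00 = 18.016 g/mol.
n(C) = 98.040 / 12.01 = 8.1632 mol.
Step 1 gives a 1:1 ratio of C to CO2, so n(CO2) = 8.1632 mol.
In step 2 the CO2:H2O ratio is 1:1, so n(H2O) = 8.1632 mol.
Mass of H2O = 8.1632 × 18.016 = 147.07 g.

147.1 g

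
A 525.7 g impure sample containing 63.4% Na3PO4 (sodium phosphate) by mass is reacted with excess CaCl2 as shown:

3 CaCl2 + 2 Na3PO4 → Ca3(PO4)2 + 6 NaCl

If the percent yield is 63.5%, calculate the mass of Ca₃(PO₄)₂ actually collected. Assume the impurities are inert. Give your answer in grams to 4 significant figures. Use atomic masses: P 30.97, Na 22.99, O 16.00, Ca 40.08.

200.2 g

Pure Na3PO4 available = 525.7 g × 0.634 = 333.29 g.
M(Na3PO4) = 3(22.99) + 30.97 + 4(16.00) = 163.94 g/mol.
M(Ca3(PO4)2) = 3(40.08) + 2(30.97) + 8(16.00) = 310.18 g/mol.
n(Na3PO4) = 333.29 g / 163.94 g/mol = 2.0330 mol.
From the equation the Na3PO4:Ca3(PO4)2 mole ratio is 2:1, so n(Ca3(PO4)2) = 2.0330 × 1/2 = 1.0165 mol.
Mass of Ca3(PO4)2 = 1.0165 mol × 310.18 g/mol = 315.30 g.
Actual mass collected = 315.30 g × 0.635 = 200.22 g.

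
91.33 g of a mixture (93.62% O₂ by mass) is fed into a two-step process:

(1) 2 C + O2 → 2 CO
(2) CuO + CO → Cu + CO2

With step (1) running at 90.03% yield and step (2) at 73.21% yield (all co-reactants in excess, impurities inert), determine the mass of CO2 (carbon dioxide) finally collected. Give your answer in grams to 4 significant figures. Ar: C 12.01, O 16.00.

Pure O2 = 91.33 × 0.9362 = 85.503 g.
M(O2) = 2(16.00) = 32.00 g/mol.
M(CO2) = 12.01 + 2(16.00) = 44.01 g/mol.
n(O2) = 85.503 / 32.00 = 2.6720 mol.
Step 1 (O2:CO = 1:2): theoretical n(CO) = 5.3439 mol; at 90.03% yield, n(CO) = 4.8112 mol.
Step 2 (CO:CO2 = 1:1): theoretical n(CO2) = 4.8112 mol, so theoretical mass = 4.8112 × 44.01 = 211.74 g.
At 73.21% yield, actual mass of CO2 = 211.74 × 0.7321 = 155.01 g.

155.0 g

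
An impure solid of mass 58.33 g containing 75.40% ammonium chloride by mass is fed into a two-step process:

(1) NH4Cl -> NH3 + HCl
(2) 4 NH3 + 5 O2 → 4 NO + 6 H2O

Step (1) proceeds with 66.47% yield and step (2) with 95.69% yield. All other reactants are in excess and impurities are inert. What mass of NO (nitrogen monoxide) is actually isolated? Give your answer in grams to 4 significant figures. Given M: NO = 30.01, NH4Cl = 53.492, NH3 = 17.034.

Pure NH4Cl = 58.33 × 0.7540 = 43.981 g.
n(NH4Cl) = 43.981 / 53.492 = 0.82219 mol.
Step 1 (NH4Cl:NH3 = 1:1): theoretical n(NH3) = 0.82219 mol; at 66.47% yield, n(NH3) = 0.54651 mol.
Step 2 (NH3:NO = 4:4): theoretical n(NO) = 0.54651 mol, so theoretical mass = 0.54651 × 30.01 = 16.401 g.
At 95.69% yield, actual mass of NO = 16.401 × 0.9569 = 15.694 g.

15.69 g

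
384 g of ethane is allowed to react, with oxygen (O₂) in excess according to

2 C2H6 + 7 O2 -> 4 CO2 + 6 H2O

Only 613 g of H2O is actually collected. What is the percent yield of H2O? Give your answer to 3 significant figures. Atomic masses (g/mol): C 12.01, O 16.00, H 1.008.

M(C2H6) = 2(12.01) + 6(1.008) = 30.068 g/mol.
M(H2O) = 2(1.008) + 16.00 = 18.016 g/mol.
n(C2H6) = 384.0 g / 30.068 g/mol = 12.77 mol.
From the equation the C2H6:H2O mole ratio is 2:6, so n(H2O) = 12.77 × 6/2 = 38.31 mol.
Mass of H2O = 38.31 mol × 18.016 g/mol = 690.2 g.
This is the theoretical yield. Percent yield = 613 g / 690.2 g × 100% = 88.81%.

88.8 %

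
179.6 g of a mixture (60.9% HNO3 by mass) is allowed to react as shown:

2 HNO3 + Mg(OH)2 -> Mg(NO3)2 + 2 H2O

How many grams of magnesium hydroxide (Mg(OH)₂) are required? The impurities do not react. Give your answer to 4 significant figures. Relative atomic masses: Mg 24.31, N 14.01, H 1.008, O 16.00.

50.62 g

Mass of pure HNO3 = 179.6 g × 0.609 = 109.38 g.
M(HNO3) = 1.008 + 14.01 + 3(16.00) = 63.018 g/mol.
M(Mg(OH)2) = 24.31 + 2(16.00) + 2(1.008) = 58.326 g/mol.
n(HNO3) = 109.38 g / 63.018 g/mol = 1.7356 mol.
From the equation the HNO3:Mg(OH)2 mole ratio is 2:1, so n(Mg(OH)2) = 1.7356 × 1/2 = 0.86782 mol.
Mass of Mg(OH)2 = 0.86782 mol × 58.326 g/mol = 50.616 g.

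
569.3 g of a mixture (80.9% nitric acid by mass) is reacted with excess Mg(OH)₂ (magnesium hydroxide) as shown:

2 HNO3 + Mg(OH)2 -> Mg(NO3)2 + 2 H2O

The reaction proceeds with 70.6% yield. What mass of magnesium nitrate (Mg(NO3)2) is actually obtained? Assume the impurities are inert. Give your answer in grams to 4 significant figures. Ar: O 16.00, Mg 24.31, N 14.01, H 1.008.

382.7 g

Pure HNO3 available = 569.3 g × 0.809 = 460.56 g.
M(HNO3) = 1.008 + 14.01 + 3(16.00) = 63.018 g/mol.
M(Mg(NO3)2) = 24.31 + 2(14.01) + 6(16.00) = 148.33 g/mol.
n(HNO3) = 460.56 g / 63.018 g/mol = 7.3084 mol.
From the equation the HNO3:Mg(NO3)2 mole ratio is 2:1, so n(Mg(NO3)2) = 7.3084 × 1/2 = 3.6542 mol.
Mass of Mg(NO3)2 = 3.6542 mol × 148.33 g/mol = 542.03 g.
Actual mass collected = 542.03 g × 0.706 = 382.67 g.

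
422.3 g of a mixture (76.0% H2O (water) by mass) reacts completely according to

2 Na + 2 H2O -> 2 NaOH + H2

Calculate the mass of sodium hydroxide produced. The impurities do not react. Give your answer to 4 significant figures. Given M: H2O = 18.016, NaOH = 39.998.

712.5 g

Mass of pure H2O = 422.3 g × 0.760 = 320.95 g.
n(H2O) = 320.95 g / 18.016 g/mol = 17.815 mol.
From the equation the H2O:NaOH mole ratio is 2:2, so n(NaOH) = 17.815 × 2/2 = 17.815 mol.
Mass of NaOH = 17.815 mol × 39.998 g/mol = 712.55 g.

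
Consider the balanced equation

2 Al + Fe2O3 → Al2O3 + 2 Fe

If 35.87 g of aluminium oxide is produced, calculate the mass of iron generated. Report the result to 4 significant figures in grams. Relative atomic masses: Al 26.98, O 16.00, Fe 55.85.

M(Al2O3) = 2(26.98) + 3(16.00) = 101.96 g/mol.
M(Fe) = 55.85 g/mol.
n(Al2O3) = 35.870 g / 101.96 g/mol = 0.35180 mol.
From the equation the Al2O3:Fe mole ratio is 1:2, so n(Fe) = 0.35180 × 2/1 = 0.70361 mol.
Mass of Fe = 0.70361 mol × 55.85 g/mol = 39.297 g.

39.30 g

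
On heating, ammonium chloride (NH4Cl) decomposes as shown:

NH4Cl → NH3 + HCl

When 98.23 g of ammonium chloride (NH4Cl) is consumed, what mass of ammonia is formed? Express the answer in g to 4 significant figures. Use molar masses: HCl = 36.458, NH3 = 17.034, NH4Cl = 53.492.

n(NH4Cl) = 98.230 g / 53.492 g/mol = 1.8363 mol.
From the equation the NH4Cl:NH3 mole ratio is 1:1, so n(NH3) = 1.8363 × 1/1 = 1.8363 mol.
Mass of NH3 = 1.8363 mol × 17.034 g/mol = 31.280 g.

31.28 g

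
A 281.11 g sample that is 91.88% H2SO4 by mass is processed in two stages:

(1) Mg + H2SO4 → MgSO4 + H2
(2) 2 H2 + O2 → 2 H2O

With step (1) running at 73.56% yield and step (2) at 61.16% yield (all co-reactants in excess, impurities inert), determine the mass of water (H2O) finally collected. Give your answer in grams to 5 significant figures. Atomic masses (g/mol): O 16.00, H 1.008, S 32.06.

21.345 g

Pure H2SO4 = 281.11 × 0.9188 = 258.284 g.
M(H2SO4) = 2(1.008) + 32.06 + 4(16.00) = 98.076 g/mol.
M(H2O) = 2(1.008) + 16.00 = 18.016 g/mol.
n(H2SO4) = 258.284 / 98.076 = 2.63351 mol.
Step 1 (H2SO4:H2 = 1:1): theoretical n(H2) = 2.63351 mol; at 73.56% yield, n(H2) = 1.93721 mol.
Step 2 (H2:H2O = 2:2): theoretical n(H2O) = 1.93721 mol, so theoretical mass = 1.93721 × 18.016 = 34.9007 g.
At 61.16% yield, actual mass of H2O = 34.9007 × 0.6116 = 21.3453 g.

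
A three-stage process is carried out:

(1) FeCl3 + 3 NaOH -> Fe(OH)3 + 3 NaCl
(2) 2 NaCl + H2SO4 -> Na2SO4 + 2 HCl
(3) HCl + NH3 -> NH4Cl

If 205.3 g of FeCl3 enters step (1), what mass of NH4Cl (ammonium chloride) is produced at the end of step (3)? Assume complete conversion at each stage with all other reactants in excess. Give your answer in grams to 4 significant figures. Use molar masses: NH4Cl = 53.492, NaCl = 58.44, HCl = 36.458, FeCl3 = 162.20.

203.1 g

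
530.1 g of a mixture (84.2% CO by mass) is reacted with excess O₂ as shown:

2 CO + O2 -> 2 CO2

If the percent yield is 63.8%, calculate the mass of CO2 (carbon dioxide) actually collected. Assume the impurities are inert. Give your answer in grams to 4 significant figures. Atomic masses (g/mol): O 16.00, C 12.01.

447.4 g

Pure CO available = 530.1 g × 0.842 = 446.34 g.
M(CO) = 12.01 + 16.00 = 28.01 g/mol.
M(CO2) = 12.01 + 2(16.00) = 44.01 g/mol.
n(CO) = 446.34 g / 28.01 g/mol = 15.935 mol.
From the equation the CO:CO2 mole ratio is 2:2, so n(CO2) = 15.935 × 2/2 = 15.935 mol.
Mass of CO2 = 15.935 mol × 44.01 g/mol = 701.31 g.
Actual mass collected = 701.31 g × 0.638 = 447.43 g.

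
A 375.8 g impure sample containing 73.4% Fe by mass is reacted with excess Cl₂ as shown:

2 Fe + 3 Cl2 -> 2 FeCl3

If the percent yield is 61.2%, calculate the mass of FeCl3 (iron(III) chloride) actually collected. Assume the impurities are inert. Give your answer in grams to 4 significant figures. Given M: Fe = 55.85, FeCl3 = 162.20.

490.3 g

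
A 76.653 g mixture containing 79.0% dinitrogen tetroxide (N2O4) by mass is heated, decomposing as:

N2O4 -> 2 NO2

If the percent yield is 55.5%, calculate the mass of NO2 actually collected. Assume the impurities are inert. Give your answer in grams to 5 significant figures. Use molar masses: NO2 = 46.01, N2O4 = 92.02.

33.609 g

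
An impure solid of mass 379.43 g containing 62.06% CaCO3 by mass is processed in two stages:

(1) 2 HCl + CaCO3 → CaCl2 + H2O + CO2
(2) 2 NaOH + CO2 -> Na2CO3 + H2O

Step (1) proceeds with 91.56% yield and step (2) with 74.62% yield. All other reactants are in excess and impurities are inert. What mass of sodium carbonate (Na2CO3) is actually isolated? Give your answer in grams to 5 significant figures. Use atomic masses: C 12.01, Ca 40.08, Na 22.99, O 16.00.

170.36 g

Pure CaCO3 = 379.43 × 0.6206 = 235.474 g.
M(CaCO3) = 40.08 + 12.01 + 3(16.00) = 100.09 g/mol.
M(Na2CO3) = 2(22.99) + 12.01 + 3(16.00) = 105.99 g/mol.
n(CaCO3) = 235.474 / 100.09 = 2.35263 mol.
Step 1 (CaCO3:CO2 = 1:1): theoretical n(CO2) = 2.35263 mol; at 91.56% yield, n(CO2) = 2.15406 mol.
Step 2 (CO2:Na2CO3 = 1:1): theoretical n(Na2CO3) = 2.15406 mol, so theoretical mass = 2.15406 × 105.99 = 228.309 g.
At 74.62% yield, actual mass of Na2CO3 = 228.309 × 0.7462 = 170.364 g.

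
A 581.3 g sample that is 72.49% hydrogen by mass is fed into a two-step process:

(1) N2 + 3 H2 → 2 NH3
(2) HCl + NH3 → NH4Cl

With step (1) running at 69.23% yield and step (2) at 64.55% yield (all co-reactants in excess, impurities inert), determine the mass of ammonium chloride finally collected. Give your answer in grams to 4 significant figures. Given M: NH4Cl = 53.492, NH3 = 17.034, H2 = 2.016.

3331 g

Pure H2 = 581.3 × 0.7249 = 421.38 g.
n(H2) = 421.38 / 2.016 = 209.02 mol.
Step 1 (H2:NH3 = 3:2): theoretical n(NH3) = 139.35 mol; at 69.23% yield, n(NH3) = 96.470 mol.
Step 2 (NH3:NH4Cl = 1:1): theoretical n(NH4Cl) = 96.470 mol, so theoretical mass = 96.470 × 53.492 = 5160.4 g.
At 64.55% yield, actual mass of NH4Cl = 5160.4 × 0.6455 = 3331.0 g.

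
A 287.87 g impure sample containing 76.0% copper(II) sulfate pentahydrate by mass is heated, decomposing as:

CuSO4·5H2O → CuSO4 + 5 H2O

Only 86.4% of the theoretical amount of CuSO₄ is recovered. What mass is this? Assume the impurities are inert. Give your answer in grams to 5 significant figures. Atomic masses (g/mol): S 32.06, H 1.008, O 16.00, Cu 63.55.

Pure CuSO4·5H2O available = 287.87 g × 0.760 = 218.781 g.
M(CuSO4·5H2O) = 63.55 + 32.06 + 9(16.00) + 10(1.008) = 249.69 g/mol.
M(CuSO4) = 63.55 + 32.06 + 4(16.00) = 159.61 g/mol.
n(CuSO4·5H2O) = 218.781 g / 249.69 g/mol = 0.876211 mol.
From the equation the CuSO4·5H2O:CuSO4 mole ratio is 1:1, so n(CuSO4) = 0.876211 × 1/1 = 0.876211 mol.
Mass of CuSO4 = 0.876211 mol × 159.61 g/mol = 139.852 g.
Actual mass collected = 139.852 g × 0.864 = 120.832 g.

120.83 g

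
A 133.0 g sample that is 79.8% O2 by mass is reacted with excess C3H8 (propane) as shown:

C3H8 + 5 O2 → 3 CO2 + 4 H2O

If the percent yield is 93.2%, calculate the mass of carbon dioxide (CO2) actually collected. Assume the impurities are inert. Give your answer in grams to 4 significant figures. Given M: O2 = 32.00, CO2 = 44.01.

81.62 g

Pure O2 available = 133.0 g × 0.798 = 106.13 g.
n(O2) = 106.13 g / 32.00 g/mol = 3.3167 mol.
From the equation the O2:CO2 mole ratio is 5:3, so n(CO2) = 3.3167 × 3/5 = 1.9900 mol.
Mass of CO2 = 1.9900 mol × 44.01 g/mol = 87.580 g.
Actual mass collected = 87.580 g × 0.932 = 81.625 g.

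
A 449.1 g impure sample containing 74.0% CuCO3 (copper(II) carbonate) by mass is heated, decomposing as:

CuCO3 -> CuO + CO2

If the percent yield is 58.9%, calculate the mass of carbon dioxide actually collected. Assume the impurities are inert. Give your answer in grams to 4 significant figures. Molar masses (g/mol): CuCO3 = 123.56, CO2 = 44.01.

Pure CuCO3 available = 449.1 g × 0.740 = 332.33 g.
n(CuCO3) = 332.33 g / 123.56 g/mol = 2.6897 mol.
From the equation the CuCO3:CO2 mole ratio is 1:1, so n(CO2) = 2.6897 × 1/1 = 2.6897 mol.
Mass of CO2 = 2.6897 mol × 44.01 g/mol = 118.37 g.
Actual mass collected = 118.37 g × 0.589 = 69.721 g.

69.72 g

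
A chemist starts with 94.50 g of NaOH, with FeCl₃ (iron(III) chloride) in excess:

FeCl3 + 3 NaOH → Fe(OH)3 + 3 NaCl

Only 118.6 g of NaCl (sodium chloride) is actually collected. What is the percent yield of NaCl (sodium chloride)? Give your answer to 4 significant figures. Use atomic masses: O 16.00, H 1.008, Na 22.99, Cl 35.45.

85.90 %

M(NaOH) = 22.99 + 16.00 + 1.008 = 39.998 g/mol.
M(NaCl) = 22.99 + 35.45 = 58.44 g/mol.
n(NaOH) = 94.500 g / 39.998 g/mol = 2.3626 mol.
From the equation the NaOH:NaCl mole ratio is 3:3, so n(NaCl) = 2.3626 × 3/3 = 2.3626 mol.
Mass of NaCl = 2.3626 mol × 58.44 g/mol = 138.07 g.
This is the theoretical yield. Percent yield = 118.6 g / 138.07 g × 100% = 85.898%.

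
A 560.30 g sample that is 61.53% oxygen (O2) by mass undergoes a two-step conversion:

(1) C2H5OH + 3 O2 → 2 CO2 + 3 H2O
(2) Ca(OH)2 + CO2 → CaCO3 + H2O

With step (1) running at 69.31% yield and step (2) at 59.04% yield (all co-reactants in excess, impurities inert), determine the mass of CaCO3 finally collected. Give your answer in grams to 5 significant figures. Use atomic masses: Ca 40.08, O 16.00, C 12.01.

294.17 g

Pure O2 = 560.30 × 0.6153 = 344.753 g.
M(O2) = 2(16.00) = 32.00 g/mol.
M(CaCO3) = 40.08 + 12.01 + 3(16.00) = 100.09 g/mol.
n(O2) = 344.753 / 32.00 = 10.7735 mol.
Step 1 (O2:CO2 = 3:2): theoretical n(CO2) = 7.18235 mol; at 69.31% yield, n(CO2) = 4.97808 mol.
Step 2 (CO2:CaCO3 = 1:1): theoretical n(CaCO3) = 4.97808 mol, so theoretical mass = 4.97808 × 100.09 = 498.256 g.
At 59.04% yield, actual mass of CaCO3 = 498.256 × 0.5904 = 294.171 g.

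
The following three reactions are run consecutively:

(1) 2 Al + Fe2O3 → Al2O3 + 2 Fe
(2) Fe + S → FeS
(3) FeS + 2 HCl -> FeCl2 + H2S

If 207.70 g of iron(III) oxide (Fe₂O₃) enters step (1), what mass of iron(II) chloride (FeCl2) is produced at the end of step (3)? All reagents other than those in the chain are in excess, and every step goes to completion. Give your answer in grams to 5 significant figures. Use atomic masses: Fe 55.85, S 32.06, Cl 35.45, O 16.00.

M(Fe2O3) = 2(55.85) + 3(16.00) = 159.70 g/mol.
M(FeCl2) = 55.85 + 2(35.45) = 126.75 g/mol.
n(Fe2O3) = 207.70 / 159.70 = 1.30056 mol.
Reaction (1): Fe2O3→Fe ratio 1:2 ⇒ n(Fe) = 2.60113 mol.
Reaction (2): Fe→FeS ratio 1:1 ⇒ n(FeS) = 2.60113 mol.
Reaction (3): FeS→FeCl2 ratio 1:1 ⇒ n(FeCl2) = 2.60113 mol.
Mass of FeCl2 = 2.60113 × 126.75 = 329.693 g.

329.69 g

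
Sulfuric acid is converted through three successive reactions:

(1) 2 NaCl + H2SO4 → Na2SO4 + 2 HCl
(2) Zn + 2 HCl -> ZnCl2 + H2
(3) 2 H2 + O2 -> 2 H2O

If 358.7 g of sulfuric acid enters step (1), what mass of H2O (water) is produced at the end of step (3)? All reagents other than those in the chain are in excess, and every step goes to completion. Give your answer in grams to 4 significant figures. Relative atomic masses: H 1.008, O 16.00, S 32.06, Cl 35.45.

65.89 g

M(H2SO4) = 2(1.008) + 32.06 + 4(16.00) = 98.076 g/mol.
M(H2O) = 2(1.008) + 16.00 = 18.016 g/mol.
n(H2SO4) = 358.7 / 98.076 = 3.6574 mol.
Reaction (1): H2SO4→HCl ratio 1:2 ⇒ n(HCl) = 7.3147 mol.
Reaction (2): HCl→H2 ratio 2:1 ⇒ n(H2) = 3.6574 mol.
Reaction (3): H2→H2O ratio 2:2 ⇒ n(H2O) = 3.6574 mol.
Mass of H2O = 3.6574 × 18.016 = 65.891 g.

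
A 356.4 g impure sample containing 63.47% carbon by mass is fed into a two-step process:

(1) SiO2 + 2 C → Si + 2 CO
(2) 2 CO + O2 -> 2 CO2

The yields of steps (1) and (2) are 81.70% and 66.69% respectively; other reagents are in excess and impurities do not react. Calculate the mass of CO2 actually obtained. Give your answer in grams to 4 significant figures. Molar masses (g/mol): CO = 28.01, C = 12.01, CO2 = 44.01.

Pure C = 356.4 × 0.6347 = 226.21 g.
n(C) = 226.21 / 12.01 = 18.835 mol.
Step 1 (C:CO = 2:2): theoretical n(CO) = 18.835 mol; at 81.70% yield, n(CO) = 15.388 mol.
Step 2 (CO:CO2 = 2:2): theoretical n(CO2) = 15.388 mol, so theoretical mass = 15.388 × 44.01 = 677.23 g.
At 66.69% yield, actual mass of CO2 = 677.23 × 0.6669 = 451.65 g.

451.6 g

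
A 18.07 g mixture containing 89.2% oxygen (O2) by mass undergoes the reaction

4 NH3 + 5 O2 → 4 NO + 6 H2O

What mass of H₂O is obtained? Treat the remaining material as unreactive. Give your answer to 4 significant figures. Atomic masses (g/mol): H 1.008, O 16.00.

Mass of pure O2 = 18.07 g × 0.892 = 16.118 g.
M(O2) = 2(16.00) = 32.00 g/mol.
M(H2O) = 2(1.008) + 16.00 = 18.016 g/mol.
n(O2) = 16.118 g / 32.00 g/mol = 0.50370 mol.
From the equation the O2:H2O mole ratio is 5:6, so n(H2O) = 0.50370 × 6/5 = 0.60444 mol.
Mass of H2O = 0.60444 mol × 18.016 g/mol = 10.890 g.

10.89 g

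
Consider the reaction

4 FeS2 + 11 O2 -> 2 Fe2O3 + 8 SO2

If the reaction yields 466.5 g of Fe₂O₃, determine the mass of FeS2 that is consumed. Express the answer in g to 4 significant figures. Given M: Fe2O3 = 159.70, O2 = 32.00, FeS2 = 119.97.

n(Fe2O3) = 466.50 g / 159.70 g/mol = 2.9211 mol.
From the equation the Fe2O3:FeS2 mole ratio is 2:4, so n(FeS2) = 2.9211 × 4/2 = 5.8422 mol.
Mass of FeS2 = 5.8422 mol × 119.97 g/mol = 700.89 g.

700.9 g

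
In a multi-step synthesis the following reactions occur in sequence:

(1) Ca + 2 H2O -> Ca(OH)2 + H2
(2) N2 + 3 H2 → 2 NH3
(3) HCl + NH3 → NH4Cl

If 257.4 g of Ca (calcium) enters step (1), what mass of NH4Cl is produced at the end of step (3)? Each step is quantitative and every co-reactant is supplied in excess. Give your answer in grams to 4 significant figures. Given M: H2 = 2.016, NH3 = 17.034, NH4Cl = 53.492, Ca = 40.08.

n(Ca) = 257.4 / 40.08 = 6.4222 mol.
Reaction (1): Ca→H2 ratio 1:1 ⇒ n(H2) = 6.4222 mol.
Reaction (2): H2→NH3 ratio 3:2 ⇒ n(NH3) = 4.2814 mol.
Reaction (3): NH3→NH4Cl ratio 1:1 ⇒ n(NH4Cl) = 4.2814 mol.
Mass of NH4Cl = 4.2814 × 53.492 = 229.02 g.

229.0 g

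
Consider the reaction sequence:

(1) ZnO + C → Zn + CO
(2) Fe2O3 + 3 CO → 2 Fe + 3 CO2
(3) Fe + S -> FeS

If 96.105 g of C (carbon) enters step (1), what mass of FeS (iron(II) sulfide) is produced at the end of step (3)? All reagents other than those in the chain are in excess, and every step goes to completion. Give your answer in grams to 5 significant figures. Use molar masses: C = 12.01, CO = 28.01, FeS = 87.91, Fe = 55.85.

468.98 g

n(C) = 96.105 / 12.01 = 8.00208 mol.
Reaction (1): C→CO ratio 1:1 ⇒ n(CO) = 8.00208 mol.
Reaction (2): CO→Fe ratio 3:2 ⇒ n(Fe) = 5.33472 mol.
Reaction (3): Fe→FeS ratio 1:1 ⇒ n(FeS) = 5.33472 mol.
Mass of FeS = 5.33472 × 87.91 = 468.975 g.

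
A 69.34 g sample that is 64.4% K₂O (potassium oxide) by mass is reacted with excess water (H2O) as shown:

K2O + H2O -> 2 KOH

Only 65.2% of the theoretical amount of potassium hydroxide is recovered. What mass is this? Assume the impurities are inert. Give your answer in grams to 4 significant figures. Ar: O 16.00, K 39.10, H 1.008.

34.68 g

Pure K2O available = 69.34 g × 0.644 = 44.655 g.
M(K2O) = 2(39.10) + 16.00 = 94.20 g/mol.
M(KOH) = 39.10 + 16.00 + 1.008 = 56.108 g/mol.
n(K2O) = 44.655 g / 94.20 g/mol = 0.47404 mol.
From the equation the K2O:KOH mole ratio is 1:2, so n(KOH) = 0.47404 × 2/1 = 0.94809 mol.
Mass of KOH = 0.94809 mol × 56.108 g/mol = 53.195 g.
Actual mass collected = 53.195 g × 0.652 = 34.683 g.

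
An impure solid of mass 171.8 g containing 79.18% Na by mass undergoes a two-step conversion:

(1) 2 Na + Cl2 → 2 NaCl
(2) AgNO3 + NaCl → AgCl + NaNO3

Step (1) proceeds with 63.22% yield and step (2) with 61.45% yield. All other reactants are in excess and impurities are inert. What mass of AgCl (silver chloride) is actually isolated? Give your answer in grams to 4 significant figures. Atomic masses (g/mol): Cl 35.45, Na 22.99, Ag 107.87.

Pure Na = 171.8 × 0.7918 = 136.03 g.
M(Na) = 22.99 g/mol.
M(AgCl) = 107.87 + 35.45 = 143.32 g/mol.
n(Na) = 136.03 / 22.99 = 5.9170 mol.
Step 1 (Na:NaCl = 2:2): theoretical n(NaCl) = 5.9170 mol; at 63.22% yield, n(NaCl) = 3.7407 mol.
Step 2 (NaCl:AgCl = 1:1): theoretical n(AgCl) = 3.7407 mol, so theoretical mass = 3.7407 × 143.32 = 536.12 g.
At 61.45% yield, actual mass of AgCl = 536.12 × 0.6145 = 329.44 g.

329.4 g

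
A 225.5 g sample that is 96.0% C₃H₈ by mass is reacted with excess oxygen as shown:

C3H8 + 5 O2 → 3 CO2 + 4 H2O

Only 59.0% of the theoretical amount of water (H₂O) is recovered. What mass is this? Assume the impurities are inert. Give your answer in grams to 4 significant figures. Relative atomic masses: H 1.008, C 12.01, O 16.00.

Pure C3H8 available = 225.5 g × 0.960 = 216.48 g.
M(C3H8) = 3(12.01) + 8(1.008) = 44.094 g/mol.
M(H2O) = 2(1.008) + 16.00 = 18.016 g/mol.
n(C3H8) = 216.48 g / 44.094 g/mol = 4.9095 mol.
From the equation the C3H8:H2O mole ratio is 1:4, so n(H2O) = 4.9095 × 4/1 = 19.638 mol.
Mass of H2O = 19.638 mol × 18.016 g/mol = 353.80 g.
Actual mass collected = 353.80 g × 0.590 = 208.74 g.

208.7 g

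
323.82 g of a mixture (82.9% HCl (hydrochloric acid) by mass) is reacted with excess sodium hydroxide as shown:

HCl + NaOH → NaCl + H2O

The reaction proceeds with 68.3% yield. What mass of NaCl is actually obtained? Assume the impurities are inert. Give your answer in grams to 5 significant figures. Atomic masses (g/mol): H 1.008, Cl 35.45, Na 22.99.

Pure HCl available = 323.82 g × 0.829 = 268.447 g.
M(HCl) = 1.008 + 35.45 = 36.458 g/mol.
M(NaCl) = 22.99 + 35.45 = 58.44 g/mol.
n(HCl) = 268.447 g / 36.458 g/mol = 7.36318 mol.
From the equation the HCl:NaCl mole ratio is 1:1, so n(NaCl) = 7.36318 × 1/1 = 7.36318 mol.
Mass of NaCl = 7.36318 mol × 58.44 g/mol = 430.304 g.
Actual mass collected = 430.304 g × 0.683 = 293.898 g.

293.90 g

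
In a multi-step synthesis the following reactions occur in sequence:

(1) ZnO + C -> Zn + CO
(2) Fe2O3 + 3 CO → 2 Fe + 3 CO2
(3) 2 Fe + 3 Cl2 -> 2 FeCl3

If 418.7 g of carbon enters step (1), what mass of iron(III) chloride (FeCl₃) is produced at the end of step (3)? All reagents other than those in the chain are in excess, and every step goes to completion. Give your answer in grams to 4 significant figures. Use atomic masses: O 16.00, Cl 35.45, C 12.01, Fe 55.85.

M(C) = 12.01 g/mol.
M(FeCl3) = 55.85 + 3(35.45) = 162.20 g/mol.
n(C) = 418.7 / 12.01 = 34.863 mol.
Reaction (1): C→CO ratio 1:1 ⇒ n(CO) = 34.863 mol.
Reaction (2): CO→Fe ratio 3:2 ⇒ n(Fe) = 23.242 mol.
Reaction (3): Fe→FeCl3 ratio 2:2 ⇒ n(FeCl3) = 23.242 mol.
Mass of FeCl3 = 23.242 × 162.20 = 3769.8 g.

3770 g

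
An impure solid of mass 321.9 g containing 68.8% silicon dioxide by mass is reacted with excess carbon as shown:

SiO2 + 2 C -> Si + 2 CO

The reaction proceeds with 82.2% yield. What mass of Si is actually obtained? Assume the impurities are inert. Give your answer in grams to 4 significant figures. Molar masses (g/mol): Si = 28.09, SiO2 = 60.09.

Pure SiO2 available = 321.9 g × 0.688 = 221.47 g.
n(SiO2) = 221.47 g / 60.09 g/mol = 3.6856 mol.
From the equation the SiO2:Si mole ratio is 1:1, so n(Si) = 3.6856 × 1/1 = 3.6856 mol.
Mass of Si = 3.6856 mol × 28.09 g/mol = 103.53 g.
Actual mass collected = 103.53 g × 0.822 = 85.100 g.

85.10 g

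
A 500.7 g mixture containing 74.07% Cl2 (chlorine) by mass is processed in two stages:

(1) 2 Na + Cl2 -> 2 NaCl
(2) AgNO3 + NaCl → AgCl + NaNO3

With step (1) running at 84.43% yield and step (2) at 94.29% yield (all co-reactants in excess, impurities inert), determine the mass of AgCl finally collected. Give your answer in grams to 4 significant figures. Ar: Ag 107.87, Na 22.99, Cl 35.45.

Pure Cl2 = 500.7 × 0.7407 = 370.87 g.
M(Cl2) = 2(35.45) = 70.90 g/mol.
M(AgCl) = 107.87 + 35.45 = 143.32 g/mol.
n(Cl2) = 370.87 / 70.90 = 5.2309 mol.
Step 1 (Cl2:NaCl = 1:2): theoretical n(NaCl) = 10.462 mol; at 84.43% yield, n(NaCl) = 8.8328 mol.
Step 2 (NaCl:AgCl = 1:1): theoretical n(AgCl) = 8.8328 mol, so theoretical mass = 8.8328 × 143.32 = 1265.9 g.
At 94.29% yield, actual mass of AgCl = 1265.9 × 0.9429 = 1193.6 g.

1194 g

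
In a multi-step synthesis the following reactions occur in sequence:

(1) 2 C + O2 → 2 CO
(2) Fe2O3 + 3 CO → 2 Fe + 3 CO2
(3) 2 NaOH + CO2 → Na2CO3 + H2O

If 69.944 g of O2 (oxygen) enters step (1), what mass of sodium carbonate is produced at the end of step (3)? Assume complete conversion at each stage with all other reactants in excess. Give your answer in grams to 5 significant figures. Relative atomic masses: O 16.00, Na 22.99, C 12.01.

M(O2) = 2(16.00) = 32.00 g/mol.
M(Na2CO3) = 2(22.99) + 12.01 + 3(16.00) = 105.99 g/mol.
n(O2) = 69.944 / 32.00 = 2.18575 mol.
Reaction (1): O2→CO ratio 1:2 ⇒ n(CO) = 4.37150 mol.
Reaction (2): CO→CO2 ratio 3:3 ⇒ n(CO2) = 4.37150 mol.
Reaction (3): CO2→Na2CO3 ratio 1:1 ⇒ n(Na2CO3) = 4.37150 mol.
Mass of Na2CO3 = 4.37150 × 105.99 = 463.335 g.

463.34 g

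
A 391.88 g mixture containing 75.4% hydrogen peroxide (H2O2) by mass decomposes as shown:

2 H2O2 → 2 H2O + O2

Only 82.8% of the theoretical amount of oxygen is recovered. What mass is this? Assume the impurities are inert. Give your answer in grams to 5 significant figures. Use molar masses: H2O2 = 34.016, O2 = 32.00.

115.08 g

Pure H2O2 available = 391.88 g × 0.754 = 295.478 g.
n(H2O2) = 295.478 g / 34.016 g/mol = 8.68643 mol.
From the equation the H2O2:O2 mole ratio is 2:1, so n(O2) = 8.68643 × 1/2 = 4.34321 mol.
Mass of O2 = 4.34321 mol × 32.00 g/mol = 138.983 g.
Actual mass collected = 138.983 g × 0.828 = 115.078 g.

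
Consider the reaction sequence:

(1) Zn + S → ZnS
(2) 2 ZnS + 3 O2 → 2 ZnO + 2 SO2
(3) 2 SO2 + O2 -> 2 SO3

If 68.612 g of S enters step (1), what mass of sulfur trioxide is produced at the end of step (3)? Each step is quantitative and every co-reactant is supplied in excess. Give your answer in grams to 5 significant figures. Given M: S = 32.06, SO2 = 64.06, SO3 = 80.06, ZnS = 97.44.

171.34 g

n(S) = 68.612 / 32.06 = 2.14011 mol.
Reaction (1): S→ZnS ratio 1:1 ⇒ n(ZnS) = 2.14011 mol.
Reaction (2): ZnS→SO2 ratio 2:2 ⇒ n(SO2) = 2.14011 mol.
Reaction (3): SO2→SO3 ratio 2:2 ⇒ n(SO3) = 2.14011 mol.
Mass of SO3 = 2.14011 × 80.06 = 171.337 g.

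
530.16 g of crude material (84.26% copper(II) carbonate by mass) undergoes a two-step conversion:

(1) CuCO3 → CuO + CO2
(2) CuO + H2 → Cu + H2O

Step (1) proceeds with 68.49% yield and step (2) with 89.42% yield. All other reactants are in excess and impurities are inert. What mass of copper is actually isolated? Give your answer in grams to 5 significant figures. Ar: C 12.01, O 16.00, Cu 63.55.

Pure CuCO3 = 530.16 × 0.8426 = 446.713 g.
M(CuCO3) = 63.55 + 12.01 + 3(16.00) = 123.56 g/mol.
M(Cu) = 63.55 g/mol.
n(CuCO3) = 446.713 / 123.56 = 3.61535 mol.
Step 1 (CuCO3:CuO = 1:1): theoretical n(CuO) = 3.61535 mol; at 68.49% yield, n(CuO) = 2.47615 mol.
Step 2 (CuO:Cu = 1:1): theoretical n(Cu) = 2.47615 mol, so theoretical mass = 2.47615 × 63.55 = 157.360 g.
At 89.42% yield, actual mass of Cu = 157.360 × 0.8942 = 140.711 g.

140.71 g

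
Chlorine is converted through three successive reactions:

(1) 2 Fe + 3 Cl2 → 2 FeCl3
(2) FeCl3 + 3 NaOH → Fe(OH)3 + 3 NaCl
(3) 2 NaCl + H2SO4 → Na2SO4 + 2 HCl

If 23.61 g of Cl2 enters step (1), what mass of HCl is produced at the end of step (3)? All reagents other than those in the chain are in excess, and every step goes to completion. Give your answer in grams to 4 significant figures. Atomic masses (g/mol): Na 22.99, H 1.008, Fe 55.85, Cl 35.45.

24.28 g

M(Cl2) = 2(35.45) = 70.90 g/mol.
M(HCl) = 1.008 + 35.45 = 36.458 g/mol.
n(Cl2) = 23.61 / 70.90 = 0.33300 mol.
Reaction (1): Cl2→FeCl3 ratio 3:2 ⇒ n(FeCl3) = 0.22200 mol.
Reaction (2): FeCl3→NaCl ratio 1:3 ⇒ n(NaCl) = 0.66601 mol.
Reaction (3): NaCl→HCl ratio 2:2 ⇒ n(HCl) = 0.66601 mol.
Mass of HCl = 0.66601 × 36.458 = 24.281 g.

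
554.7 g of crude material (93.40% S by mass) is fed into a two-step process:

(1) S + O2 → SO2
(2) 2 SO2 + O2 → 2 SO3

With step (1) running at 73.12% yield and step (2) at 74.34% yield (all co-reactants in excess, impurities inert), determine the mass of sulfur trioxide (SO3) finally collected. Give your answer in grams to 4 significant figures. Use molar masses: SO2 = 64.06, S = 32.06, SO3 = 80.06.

Pure S = 554.7 × 0.9340 = 518.09 g.
n(S) = 518.09 / 32.06 = 16.160 mol.
Step 1 (S:SO2 = 1:1): theoretical n(SO2) = 16.160 mol; at 73.12% yield, n(SO2) = 11.816 mol.
Step 2 (SO2:SO3 = 2:2): theoretical n(SO3) = 11.816 mol, so theoretical mass = 11.816 × 80.06 = 946.00 g.
At 74.34% yield, actual mass of SO3 = 946.00 × 0.7434 = 703.26 g.

703.3 g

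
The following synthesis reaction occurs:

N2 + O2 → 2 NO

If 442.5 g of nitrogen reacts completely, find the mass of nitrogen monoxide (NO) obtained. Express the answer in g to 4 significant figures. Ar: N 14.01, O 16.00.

947.9 g

M(N2) = 2(14.01) = 28.02 g/mol.
M(NO) = 14.01 + 16.00 = 30.01 g/mol.
n(N2) = 442.50 g / 28.02 g/mol = 15.792 mol.
From the equation the N2:NO mole ratio is 1:2, so n(NO) = 15.792 × 2/1 = 31.585 mol.
Mass of NO = 31.585 mol × 30.01 g/mol = 947.85 g.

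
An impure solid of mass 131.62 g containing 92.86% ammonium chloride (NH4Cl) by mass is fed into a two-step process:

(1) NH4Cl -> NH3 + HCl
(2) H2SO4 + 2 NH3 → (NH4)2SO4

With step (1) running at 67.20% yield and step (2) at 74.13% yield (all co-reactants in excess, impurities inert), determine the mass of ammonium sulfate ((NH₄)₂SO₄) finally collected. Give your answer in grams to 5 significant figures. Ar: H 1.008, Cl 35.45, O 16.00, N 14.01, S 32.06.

Pure NH4Cl = 131.62 × 0.9286 = 122.222 g.
M(NH4Cl) = 14.01 + 4(1.008) + 35.45 = 53.492 g/mol.
M((NH4)2SO4) = 2(14.01) + 8(1.008) + 32.06 + 4(16.00) = 132.144 g/mol.
n(NH4Cl) = 122.222 / 53.492 = 2.28487 mol.
Step 1 (NH4Cl:NH3 = 1:1): theoretical n(NH3) = 2.28487 mol; at 67.20% yield, n(NH3) = 1.53543 mol.
Step 2 (NH3:(NH4)2SO4 = 2:1): theoretical n((NH4)2SO4) = 0.767717 mol, so theoretical mass = 0.767717 × 132.144 = 101.449 g.
At 74.13% yield, actual mass of (NH4)2SO4 = 101.449 × 0.7413 = 75.2043 g.

75.204 g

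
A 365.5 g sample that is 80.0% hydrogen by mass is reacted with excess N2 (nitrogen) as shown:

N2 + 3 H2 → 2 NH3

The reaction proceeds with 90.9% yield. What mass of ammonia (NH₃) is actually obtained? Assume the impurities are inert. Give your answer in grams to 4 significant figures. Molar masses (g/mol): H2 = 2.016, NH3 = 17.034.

Pure H2 available = 365.5 g × 0.800 = 292.40 g.
n(H2) = 292.40 g / 2.016 g/mol = 145.04 mol.
From the equation the H2:NH3 mole ratio is 3:2, so n(NH3) = 145.04 × 2/3 = 96.693 mol.
Mass of NH3 = 96.693 mol × 17.034 g/mol = 1647.1 g.
Actual mass collected = 1647.1 g × 0.909 = 1497.2 g.

1497 g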